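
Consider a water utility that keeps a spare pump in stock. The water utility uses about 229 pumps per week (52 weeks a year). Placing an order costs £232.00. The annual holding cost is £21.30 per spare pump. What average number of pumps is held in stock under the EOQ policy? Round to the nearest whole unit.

Annual demand D = 229 × 52 = 11,908.
Q* = √(2DS/H) = √(2 × 11,908 × 232 / 21.3) ≈ 509.32.
Average inventory = Q*/2 ≈ 509.32 / 2 = 254.659.

Average inventory ≈ 255 pumps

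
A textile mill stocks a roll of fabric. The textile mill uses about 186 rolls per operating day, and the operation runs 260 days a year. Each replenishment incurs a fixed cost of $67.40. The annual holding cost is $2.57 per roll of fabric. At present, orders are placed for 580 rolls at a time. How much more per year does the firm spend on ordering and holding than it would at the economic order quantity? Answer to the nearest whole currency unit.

Extra cost ≈ $2,272 per year

Annual demand D = 186 × 260 = 48,360.
EOQ = √(2DS/H) = √(2 × 48,360 × 67.4 / 2.57) ≈ 1592.65.
Cost at Q* = (D/Q*)S + (Q*/2)H = √(2DSH) ≈ $4,093.12.
Cost at Q = 580: (48,360/580)×67.4 + (580/2)×2.57 = $5,619.77 + $745.30 = $6,365.07.
Excess = $6,365.07 − $4,093.12 = $2,271.94.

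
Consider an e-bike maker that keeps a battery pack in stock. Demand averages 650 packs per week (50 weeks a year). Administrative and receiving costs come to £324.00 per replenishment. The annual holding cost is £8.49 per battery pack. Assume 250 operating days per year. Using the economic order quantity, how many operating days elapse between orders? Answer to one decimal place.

T ≈ 12.1 days

Annual demand D = 650 × 50 = 32,500.
EOQ = √(2DS/H) = √(2 × 32,500 × 324 / 8.49) ≈ 1574.98.
Cycle time = Q*/D × 250 = 1574.98 / 32,500 × 250 ≈ 12.115 days.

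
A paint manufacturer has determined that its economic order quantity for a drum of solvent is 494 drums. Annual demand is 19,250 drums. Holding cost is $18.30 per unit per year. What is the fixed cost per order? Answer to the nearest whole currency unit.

Squaring Q* = √(2DS/H) gives Q*² = 2DS/H.
From Q* = √(2DS/H): S = Q*²H / (2D) = 494² × 18.3 / (2 × 19,250) = 115.9963.

S ≈ $116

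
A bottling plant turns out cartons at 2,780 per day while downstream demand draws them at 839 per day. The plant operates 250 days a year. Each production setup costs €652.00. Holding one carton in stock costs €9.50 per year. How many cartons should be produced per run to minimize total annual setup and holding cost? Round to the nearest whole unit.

Q* ≈ 6,422 cartons

Annual demand D = 839 × 250 = 209,750.
Production build-up factor (1 − d/p) = 1 − 839/2,780 = 0.6982.
Q* = √(2DS / (H(1 − d/p))) = √(2 × 209,750 × 652 / (9.5 × 0.6982)).
= √(273,514,000 / 6.6329) ≈ 6421.517.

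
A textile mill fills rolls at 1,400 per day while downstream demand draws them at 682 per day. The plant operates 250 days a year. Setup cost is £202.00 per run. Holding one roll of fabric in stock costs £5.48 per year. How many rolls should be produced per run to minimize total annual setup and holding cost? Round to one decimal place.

Q* ≈ 4,950.7 rolls

Annual demand D = 682 × 250 = 170,500.
Production build-up factor (1 − d/p) = 1 − 682/1,400 = 0.5129.
Q* = √(2DS / (H(1 − d/p))) = √(2 × 170,500 × 202 / (5.48 × 0.5129)).
= √(68,882,000 / 2.8105) ≈ 4950.675.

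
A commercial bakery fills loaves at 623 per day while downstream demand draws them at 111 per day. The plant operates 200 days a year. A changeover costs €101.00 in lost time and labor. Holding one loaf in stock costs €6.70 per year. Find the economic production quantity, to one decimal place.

Annual demand D = 111 × 200 = 22,200.
Production build-up factor (1 − d/p) = 1 − 111/623 = 0.8218.
Q* = √(2DS / (H(1 − d/p))) = √(2 × 22,200 × 101 / (6.7 × 0.8218)).
= √(4,484,400 / 5.5063) ≈ 902.451.

Q* ≈ 902.5 loaves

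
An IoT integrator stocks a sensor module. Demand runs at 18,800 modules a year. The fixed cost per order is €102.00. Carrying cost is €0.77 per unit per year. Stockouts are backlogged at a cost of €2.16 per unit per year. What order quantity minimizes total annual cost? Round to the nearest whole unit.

Q* ≈ 2,599 modules

With planned backorders, Q* = √(2DS/H) · √((H+B)/B).
√(2DS/H) = √(2 × 18,800 × 102 / 0.77) = 2231.766.
√((H+B)/B) = √((0.77+2.16)/2.16) = 1.1647.
Q* ≈ 2599.295.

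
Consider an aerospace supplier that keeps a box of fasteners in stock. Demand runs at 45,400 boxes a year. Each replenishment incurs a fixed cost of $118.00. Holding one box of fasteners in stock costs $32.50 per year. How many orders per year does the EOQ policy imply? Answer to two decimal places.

The optimal lot size = √(2DS/H) = √(2 × 45,400 × 118 / 32.5) ≈ 574.17.
Orders per year = D / Q* = 45,400 / 574.17 ≈ 79.070.

N ≈ 79.07 orders per year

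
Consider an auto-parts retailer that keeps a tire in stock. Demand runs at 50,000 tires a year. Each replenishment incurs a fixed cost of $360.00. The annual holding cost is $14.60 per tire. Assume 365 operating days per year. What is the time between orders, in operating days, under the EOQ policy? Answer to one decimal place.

T ≈ 11.5 days

Q* = √(2DS/H) = √(2 × 50,000 × 360 / 14.6) ≈ 1570.27.
Cycle time = Q*/D × 365 = 1570.27 / 50,000 × 365 ≈ 11.463 days.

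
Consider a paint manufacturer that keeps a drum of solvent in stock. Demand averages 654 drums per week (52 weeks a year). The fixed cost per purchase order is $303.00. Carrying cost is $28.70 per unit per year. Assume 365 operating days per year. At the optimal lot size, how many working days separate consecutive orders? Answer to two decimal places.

T ≈ 9.09 days

Annual demand D = 654 × 52 = 34,008.
The optimal lot size = √(2DS/H) = √(2 × 34,008 × 303 / 28.7) ≈ 847.40.
Cycle time = Q*/D × 365 = 847.40 / 34,008 × 365 ≈ 9.095 days.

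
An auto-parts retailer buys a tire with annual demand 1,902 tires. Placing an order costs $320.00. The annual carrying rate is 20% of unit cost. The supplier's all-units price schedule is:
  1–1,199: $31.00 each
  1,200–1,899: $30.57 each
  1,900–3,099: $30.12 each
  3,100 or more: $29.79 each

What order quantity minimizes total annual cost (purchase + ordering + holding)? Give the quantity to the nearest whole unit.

Q* ≈ 443 tires

Holding cost per unit per year at price C is H = 0.20·C.
Candidates are each tier's EOQ (if it falls in that tier) and each price-break quantity.
EOQ at $31.00 = 443.1 (feasible in tier 1): TC = 1,902×$31.00 + (1,902/443.1)×320 + (443.1/2)×0.20×$31.00 = $61,709.21.
EOQ at $30.57 = 446.2 < 1200, so use break Q=1200: TC = 1,902×$30.57 + (1,902/1200.0)×320 + (1200.0/2)×0.20×$30.57 = $62,319.74.
EOQ at $30.12 = 449.5 < 1900, so use break Q=1900: TC = 1,902×$30.12 + (1,902/1900.0)×320 + (1900.0/2)×0.20×$30.12 = $63,331.38.
EOQ at $29.79 = 452.0 < 3100, so use break Q=3100: TC = 1,902×$29.79 + (1,902/3100.0)×320 + (3100.0/2)×0.20×$29.79 = $66,091.82.
Lowest total cost is $61,709.21 at Q = 443.1.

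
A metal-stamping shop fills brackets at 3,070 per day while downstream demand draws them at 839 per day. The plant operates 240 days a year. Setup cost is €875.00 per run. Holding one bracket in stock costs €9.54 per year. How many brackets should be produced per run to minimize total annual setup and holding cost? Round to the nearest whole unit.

Q* ≈ 7,129 brackets

Annual demand D = 839 × 240 = 201,360.
Production build-up factor (1 − d/p) = 1 − 839/3,070 = 0.7267.
Q* = √(2DS / (H(1 − d/p))) = √(2 × 201,360 × 875 / (9.54 × 0.7267)).
= √(352,380,000 / 6.9328) ≈ 7129.365.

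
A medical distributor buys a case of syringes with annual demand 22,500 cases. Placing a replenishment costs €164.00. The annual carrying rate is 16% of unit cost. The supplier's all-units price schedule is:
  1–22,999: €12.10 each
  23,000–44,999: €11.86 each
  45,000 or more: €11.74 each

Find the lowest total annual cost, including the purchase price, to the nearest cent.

TC* ≈ €276,029.90

Holding cost per unit per year at price C is H = 0.16·C.
Candidates are each tier's EOQ (if it falls in that tier) and each price-break quantity.
EOQ at €12.10 = 1952.4 (feasible in tier 1): TC = 22,500×€12.10 + (22,500/1952.4)×164 + (1952.4/2)×0.16×€12.10 = €276,029.90.
EOQ at €11.86 = 1972.1 < 23000, so use break Q=23000: TC = 22,500×€11.86 + (22,500/23000.0)×164 + (23000.0/2)×0.16×€11.86 = €288,832.83.
EOQ at €11.74 = 1982.1 < 45000, so use break Q=45000: TC = 22,500×€11.74 + (22,500/45000.0)×164 + (45000.0/2)×0.16×€11.74 = €306,496.00.
Lowest total cost among the candidates is at Q = 1952.4.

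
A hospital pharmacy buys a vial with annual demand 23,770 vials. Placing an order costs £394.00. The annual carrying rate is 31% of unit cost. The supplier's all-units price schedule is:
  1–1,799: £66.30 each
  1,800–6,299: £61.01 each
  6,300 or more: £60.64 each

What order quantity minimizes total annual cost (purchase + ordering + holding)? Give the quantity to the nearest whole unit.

Holding cost per unit per year at price C is H = 0.31·C.
Candidates are each tier's EOQ (if it falls in that tier) and each price-break quantity.
EOQ at £66.30 = 954.6 (feasible in tier 1): TC = 23,770×£66.30 + (23,770/954.6)×394 + (954.6/2)×0.31×£66.30 = £1,595,571.74.
EOQ at £61.01 = 995.2 < 1800, so use break Q=1800: TC = 23,770×£61.01 + (23,770/1800.0)×394 + (1800.0/2)×0.31×£61.01 = £1,472,432.48.
EOQ at £60.64 = 998.2 < 6300, so use break Q=6300: TC = 23,770×£60.64 + (23,770/6300.0)×394 + (6300.0/2)×0.31×£60.64 = £1,502,114.33.
Lowest total cost is £1,472,432.48 at Q = 1800.0.

Q* ≈ 1,800 vials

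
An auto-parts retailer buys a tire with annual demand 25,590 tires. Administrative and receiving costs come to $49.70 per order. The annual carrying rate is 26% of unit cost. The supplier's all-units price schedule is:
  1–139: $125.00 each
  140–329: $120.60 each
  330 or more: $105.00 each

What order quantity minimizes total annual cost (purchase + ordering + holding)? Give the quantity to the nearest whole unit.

Holding cost per unit per year at price C is H = 0.26·C.
Evaluate total cost at each tier's feasible EOQ or, if the EOQ is below the tier, at the tier's minimum quantity.
Tier 1 ($125.00): EOQ = 279.8 exceeds tier's upper bound 139, so this tier is dominated.
EOQ at $120.60 = 284.8 (feasible in tier 2): TC = 25,590×$120.60 + (25,590/284.8)×49.7 + (284.8/2)×0.26×$120.60 = $3,095,084.77.
EOQ at $105.00 = 305.2 < 330, so use break Q=330: TC = 25,590×$105.00 + (25,590/330.0)×49.7 + (330.0/2)×0.26×$105.00 = $2,695,308.51.
Lowest total cost is $2,695,308.51 at Q = 330.0.

Q* ≈ 330 tires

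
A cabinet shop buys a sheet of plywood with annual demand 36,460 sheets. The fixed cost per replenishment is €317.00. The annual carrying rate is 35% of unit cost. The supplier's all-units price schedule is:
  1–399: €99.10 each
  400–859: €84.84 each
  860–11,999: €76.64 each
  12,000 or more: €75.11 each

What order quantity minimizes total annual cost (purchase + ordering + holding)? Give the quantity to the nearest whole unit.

Holding cost per unit per year at price C is H = 0.35·C.
Candidates are each tier's EOQ (if it falls in that tier) and each price-break quantity.
Tier 1 (€99.10): EOQ = 816.4 exceeds tier's upper bound 399, so this tier is dominated.
Tier 2 (€84.84): EOQ = 882.3 exceeds tier's upper bound 859, so this tier is dominated.
EOQ at €76.64 = 928.3 (feasible in tier 3): TC = 36,460×€76.64 + (36,460/928.3)×317 + (928.3/2)×0.35×€76.64 = €2,819,195.28.
EOQ at €75.11 = 937.7 < 12000, so use break Q=12000: TC = 36,460×€75.11 + (36,460/12000.0)×317 + (12000.0/2)×0.35×€75.11 = €2,897,204.75.
Lowest total cost is €2,819,195.28 at Q = 928.3.

Q* ≈ 928 sheets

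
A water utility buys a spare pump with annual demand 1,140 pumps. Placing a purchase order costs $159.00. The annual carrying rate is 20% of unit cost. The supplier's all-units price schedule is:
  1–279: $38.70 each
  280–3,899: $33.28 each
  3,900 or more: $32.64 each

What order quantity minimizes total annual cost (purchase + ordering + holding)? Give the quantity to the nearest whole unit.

Holding cost per unit per year at price C is H = 0.20·C.
Candidates are each tier's EOQ (if it falls in that tier) and each price-break quantity.
EOQ at $38.70 = 216.4 (feasible in tier 1): TC = 1,140×$38.70 + (1,140/216.4)×159 + (216.4/2)×0.20×$38.70 = $45,793.08.
EOQ at $33.28 = 233.4 < 280, so use break Q=280: TC = 1,140×$33.28 + (1,140/280.0)×159 + (280.0/2)×0.20×$33.28 = $39,518.40.
EOQ at $32.64 = 235.7 < 3900, so use break Q=3900: TC = 1,140×$32.64 + (1,140/3900.0)×159 + (3900.0/2)×0.20×$32.64 = $49,985.68.
Lowest total cost is $39,518.40 at Q = 280.0.

Q* ≈ 280 pumps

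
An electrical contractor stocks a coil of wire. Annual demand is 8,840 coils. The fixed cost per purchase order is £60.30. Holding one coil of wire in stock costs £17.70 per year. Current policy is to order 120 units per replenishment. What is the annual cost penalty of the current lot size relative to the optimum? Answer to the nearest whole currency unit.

Extra cost ≈ £1,160 per year

EOQ = √(2DS/H) = √(2 × 8,840 × 60.3 / 17.7) ≈ 245.42.
Cost at Q* = (D/Q*)S + (Q*/2)H = √(2DSH) ≈ £4,343.97.
Cost at Q = 120: (8,840/120)×60.3 + (120/2)×17.7 = £4,442.10 + £1,062.00 = £5,504.10.
Excess = £5,504.10 − £4,343.97 = £1,160.13.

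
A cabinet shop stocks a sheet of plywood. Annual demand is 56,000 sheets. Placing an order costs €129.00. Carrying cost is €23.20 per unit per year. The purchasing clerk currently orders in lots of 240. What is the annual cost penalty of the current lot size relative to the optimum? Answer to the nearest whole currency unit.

Extra cost ≈ €14,576 per year

EOQ = √(2DS/H) = √(2 × 56,000 × 129 / 23.2) ≈ 789.15.
Cost at Q* = (D/Q*)S + (Q*/2)H = √(2DSH) ≈ €18,308.29.
Cost at Q = 240: (56,000/240)×129 + (240/2)×23.2 = €30,100.00 + €2,784.00 = €32,884.00.
Excess = €32,884.00 − €18,308.29 = €14,575.71.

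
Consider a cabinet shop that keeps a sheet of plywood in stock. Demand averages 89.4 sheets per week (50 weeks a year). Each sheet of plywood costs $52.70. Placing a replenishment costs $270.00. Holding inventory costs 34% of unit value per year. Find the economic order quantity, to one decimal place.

Annual demand D = 89.4 × 50 = 4,470.
Holding cost H = 0.34 × $52.70 = $17.9180 per unit per year.
EOQ = √(2DS / H) = √(2 × 4,470 × 270 / 17.918).
= √(2,413,800 / 17.918) = √134,713.6957 ≈ 367.034.

Q* ≈ 367.0 sheets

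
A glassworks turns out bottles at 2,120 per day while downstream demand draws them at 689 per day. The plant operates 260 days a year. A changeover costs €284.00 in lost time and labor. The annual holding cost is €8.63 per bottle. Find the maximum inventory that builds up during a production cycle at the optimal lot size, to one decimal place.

Annual demand D = 689 × 260 = 179,140.
Production build-up factor (1 − d/p) = 1 − 689/2,120 = 0.6750.
Q* = √(2DS / (H(1 − d/p))) = √(2 × 179,140 × 284 / (8.63 × 0.6750)).
= √(101,751,520 / 5.8253) ≈ 4179.393.
Maximum inventory = Q*(1 − d/p) = 4179.393 × 0.6750 ≈ 2821.090.

I_max ≈ 2,821.1 bottles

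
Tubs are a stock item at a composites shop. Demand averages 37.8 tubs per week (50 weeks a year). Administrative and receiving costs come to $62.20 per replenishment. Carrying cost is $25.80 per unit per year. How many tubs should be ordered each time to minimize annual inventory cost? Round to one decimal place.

Annual demand D = 37.8 × 50 = 1,890.
EOQ = √(2DS / H) = √(2 × 1,890 × 62.2 / 25.8).
= √(235,116 / 25.8) = √9,113.0233 ≈ 95.462.

Q* ≈ 95.5 tubs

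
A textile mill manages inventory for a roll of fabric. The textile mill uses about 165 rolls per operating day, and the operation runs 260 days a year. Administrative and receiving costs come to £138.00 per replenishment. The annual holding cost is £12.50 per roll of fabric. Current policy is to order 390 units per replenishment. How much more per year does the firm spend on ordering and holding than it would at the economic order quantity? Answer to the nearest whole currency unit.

Extra cost ≈ £5,452 per year

Annual demand D = 165 × 260 = 42,900.
EOQ = √(2DS/H) = √(2 × 42,900 × 138 / 12.5) ≈ 973.26.
Cost at Q* = (D/Q*)S + (Q*/2)H = √(2DSH) ≈ £12,165.73.
Cost at Q = 390: (42,900/390)×138 + (390/2)×12.5 = £15,180.00 + £2,437.50 = £17,617.50.
Excess = £17,617.50 − £12,165.73 = £5,451.77.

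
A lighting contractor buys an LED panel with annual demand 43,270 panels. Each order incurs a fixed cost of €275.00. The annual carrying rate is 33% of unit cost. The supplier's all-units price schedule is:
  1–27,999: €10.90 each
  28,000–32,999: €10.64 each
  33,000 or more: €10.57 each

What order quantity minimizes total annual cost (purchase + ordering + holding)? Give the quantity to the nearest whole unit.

Q* ≈ 2,572 panels

Holding cost per unit per year at price C is H = 0.33·C.
Evaluate total cost at each tier's feasible EOQ or, if the EOQ is below the tier, at the tier's minimum quantity.
EOQ at €10.90 = 2572.2 (feasible in tier 1): TC = 43,270×€10.90 + (43,270/2572.2)×275 + (2572.2/2)×0.33×€10.90 = €480,895.20.
EOQ at €10.64 = 2603.4 < 28000, so use break Q=28000: TC = 43,270×€10.64 + (43,270/28000.0)×275 + (28000.0/2)×0.33×€10.64 = €509,974.57.
EOQ at €10.57 = 2612.0 < 33000, so use break Q=33000: TC = 43,270×€10.57 + (43,270/33000.0)×275 + (33000.0/2)×0.33×€10.57 = €515,278.13.
Lowest total cost is €480,895.20 at Q = 2572.2.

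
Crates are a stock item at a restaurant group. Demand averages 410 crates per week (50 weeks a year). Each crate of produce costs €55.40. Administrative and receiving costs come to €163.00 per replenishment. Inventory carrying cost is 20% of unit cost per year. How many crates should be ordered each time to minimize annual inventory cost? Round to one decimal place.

Annual demand D = 410 × 50 = 20,500.
Holding cost H = 0.20 × €55.40 = €11.0800 per unit per year.
EOQ = √(2DS / H) = √(2 × 20,500 × 163 / 11.08).
= √(6,683,000 / 11.08) = √603,158.8448 ≈ 776.633.

Q* ≈ 776.6 crates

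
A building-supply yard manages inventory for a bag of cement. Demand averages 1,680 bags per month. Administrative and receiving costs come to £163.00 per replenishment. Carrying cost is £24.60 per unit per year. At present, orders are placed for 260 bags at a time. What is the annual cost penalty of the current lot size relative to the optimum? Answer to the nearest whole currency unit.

Extra cost ≈ £3,122 per year

Annual demand D = 1,680 × 12 = 20,160.
EOQ = √(2DS/H) = √(2 × 20,160 × 163 / 24.6) ≈ 516.88.
Cost at Q* = (D/Q*)S + (Q*/2)H = √(2DSH) ≈ £12,715.15.
Cost at Q = 260: (20,160/260)×163 + (260/2)×24.6 = £12,638.77 + £3,198.00 = £15,836.77.
Excess = £15,836.77 − £12,715.15 = £3,121.62.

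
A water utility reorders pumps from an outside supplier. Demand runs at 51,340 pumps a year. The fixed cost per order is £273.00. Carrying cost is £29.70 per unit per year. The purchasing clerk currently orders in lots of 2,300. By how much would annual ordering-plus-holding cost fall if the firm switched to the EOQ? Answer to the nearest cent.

EOQ = √(2DS/H) = √(2 × 51,340 × 273 / 29.7) ≈ 971.51.
Cost at Q* = (D/Q*)S + (Q*/2)H = √(2DSH) ≈ £28,853.76.
Cost at Q = 2,300: (51,340/2,300)×273 + (2,300/2)×29.7 = £6,093.83 + £34,155.00 = £40,248.83.
Excess = £40,248.83 − £28,853.76 = £11,395.07.

Extra cost ≈ £11,395.07 per year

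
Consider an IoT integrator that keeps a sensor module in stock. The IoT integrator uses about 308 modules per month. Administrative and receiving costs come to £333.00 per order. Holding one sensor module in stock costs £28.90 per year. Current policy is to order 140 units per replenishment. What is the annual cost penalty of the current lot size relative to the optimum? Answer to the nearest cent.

Extra cost ≈ £2,379.84 per year

Annual demand D = 308 × 12 = 3,696.
EOQ = √(2DS/H) = √(2 × 3,696 × 333 / 28.9) ≈ 291.85.
Cost at Q* = (D/Q*)S + (Q*/2)H = √(2DSH) ≈ £8,434.36.
Cost at Q = 140: (3,696/140)×333 + (140/2)×28.9 = £8,791.20 + £2,023.00 = £10,814.20.
Excess = £10,814.20 − £8,434.36 = £2,379.84.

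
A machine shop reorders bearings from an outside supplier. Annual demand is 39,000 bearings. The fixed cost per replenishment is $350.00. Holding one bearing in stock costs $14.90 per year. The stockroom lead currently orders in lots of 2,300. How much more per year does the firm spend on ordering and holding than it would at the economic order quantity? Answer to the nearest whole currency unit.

EOQ = √(2DS/H) = √(2 × 39,000 × 350 / 14.9) ≈ 1353.59.
Cost at Q* = (D/Q*)S + (Q*/2)H = √(2DSH) ≈ $20,168.54.
Cost at Q = 2,300: (39,000/2,300)×350 + (2,300/2)×14.9 = $5,934.78 + $17,135.00 = $23,069.78.
Excess = $23,069.78 − $20,168.54 = $2,901.24.

Extra cost ≈ $2,901 per year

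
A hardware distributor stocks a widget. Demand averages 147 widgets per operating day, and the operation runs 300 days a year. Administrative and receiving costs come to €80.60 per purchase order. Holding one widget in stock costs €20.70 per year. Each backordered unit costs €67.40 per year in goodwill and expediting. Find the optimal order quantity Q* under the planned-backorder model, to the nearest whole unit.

Q* ≈ 670 widgets

Annual demand D = 147 × 300 = 44,100.
With planned backorders, Q* = √(2DS/H) · √((H+B)/B).
√(2DS/H) = √(2 × 44,100 × 80.6 / 20.7) = 586.026.
√((H+B)/B) = √((20.7+67.4)/67.4) = 1.1433.
Q* ≈ 670.000.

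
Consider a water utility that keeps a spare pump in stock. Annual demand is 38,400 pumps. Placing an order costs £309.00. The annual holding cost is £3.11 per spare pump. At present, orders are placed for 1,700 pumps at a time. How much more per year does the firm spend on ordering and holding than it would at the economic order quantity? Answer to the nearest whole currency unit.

Extra cost ≈ £1,032 per year

EOQ = √(2DS/H) = √(2 × 38,400 × 309 / 3.11) ≈ 2762.36.
Cost at Q* = (D/Q*)S + (Q*/2)H = √(2DSH) ≈ £8,590.93.
Cost at Q = 1,700: (38,400/1,700)×309 + (1,700/2)×3.11 = £6,979.76 + £2,643.50 = £9,623.26.
Excess = £9,623.26 − £8,590.93 = £1,032.34.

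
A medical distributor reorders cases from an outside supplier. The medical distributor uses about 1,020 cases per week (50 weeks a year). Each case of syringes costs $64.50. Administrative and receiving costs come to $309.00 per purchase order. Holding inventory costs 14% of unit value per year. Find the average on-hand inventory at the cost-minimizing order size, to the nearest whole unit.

Annual demand D = 1,020 × 50 = 51,000.
Holding cost H = 0.14 × $64.50 = $9.0300 per unit per year.
Q* = √(2DS/H) = √(2 × 51,000 × 309 / 9.03) ≈ 1868.25.
Average inventory = Q*/2 ≈ 1868.25 / 2 = 934.126.

Average inventory ≈ 934 cases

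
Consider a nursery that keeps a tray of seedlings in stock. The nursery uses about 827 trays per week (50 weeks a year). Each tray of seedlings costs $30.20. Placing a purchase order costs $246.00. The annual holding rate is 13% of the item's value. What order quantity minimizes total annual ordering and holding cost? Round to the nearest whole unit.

Annual demand D = 827 × 50 = 41,350.
Holding cost H = 0.13 × $30.20 = $3.9260 per unit per year.
EOQ = √(2DS / H) = √(2 × 41,350 × 246 / 3.926).
= √(20,344,200 / 3.926) = √5,181,915.4356 ≈ 2276.382.

Q* ≈ 2,276 trays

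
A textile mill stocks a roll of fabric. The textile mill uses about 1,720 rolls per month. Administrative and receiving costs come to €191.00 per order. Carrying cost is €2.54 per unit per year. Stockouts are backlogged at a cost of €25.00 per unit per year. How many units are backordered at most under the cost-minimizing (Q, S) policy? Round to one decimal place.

Annual demand D = 1,720 × 12 = 20,640.
With planned backorders, Q* = √(2DS/H) · √((H+B)/B).
√(2DS/H) = √(2 × 20,640 × 191 / 2.54) = 1761.853.
√((H+B)/B) = √((2.54+25)/25) = 1.0496.
Q* ≈ 1849.190.
S* = Q* · H/(H+B) = 1849.190 × 2.54/27.54 ≈ 170.550.

S* ≈ 170.5 rolls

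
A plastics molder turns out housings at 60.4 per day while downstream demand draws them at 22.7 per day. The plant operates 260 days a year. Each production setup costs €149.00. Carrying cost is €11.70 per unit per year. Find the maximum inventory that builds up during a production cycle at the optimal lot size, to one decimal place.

Annual demand D = 22.7 × 260 = 5,902.
Production build-up factor (1 − d/p) = 1 − 22.7/60.4 = 0.6242.
Q* = √(2DS / (H(1 − d/p))) = √(2 × 5,902 × 149 / (11.7 × 0.6242)).
= √(1,758,796 / 7.3028) ≈ 490.753.
Maximum inventory = Q*(1 − d/p) = 490.753 × 0.6242 ≈ 306.314.

I_max ≈ 306.3 housings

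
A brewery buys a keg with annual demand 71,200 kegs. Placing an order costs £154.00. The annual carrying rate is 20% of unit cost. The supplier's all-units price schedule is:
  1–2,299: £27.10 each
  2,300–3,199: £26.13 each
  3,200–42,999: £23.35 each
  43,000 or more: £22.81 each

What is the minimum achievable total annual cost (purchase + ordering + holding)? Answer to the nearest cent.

Holding cost per unit per year at price C is H = 0.20·C.
Candidates are each tier's EOQ (if it falls in that tier) and each price-break quantity.
EOQ at £27.10 = 2011.5 (feasible in tier 1): TC = 71,200×£27.10 + (71,200/2011.5)×154 + (2011.5/2)×0.20×£27.10 = £1,940,422.22.
EOQ at £26.13 = 2048.5 < 2300, so use break Q=2300: TC = 71,200×£26.13 + (71,200/2300.0)×154 + (2300.0/2)×0.20×£26.13 = £1,871,233.20.
EOQ at £23.35 = 2167.0 < 3200, so use break Q=3200: TC = 71,200×£23.35 + (71,200/3200.0)×154 + (3200.0/2)×0.20×£23.35 = £1,673,418.50.
EOQ at £22.81 = 2192.5 < 43000, so use break Q=43000: TC = 71,200×£22.81 + (71,200/43000.0)×154 + (43000.0/2)×0.20×£22.81 = £1,722,410.00.
Lowest total cost among the candidates is at Q = 3200.0.

TC* ≈ £1,673,418.50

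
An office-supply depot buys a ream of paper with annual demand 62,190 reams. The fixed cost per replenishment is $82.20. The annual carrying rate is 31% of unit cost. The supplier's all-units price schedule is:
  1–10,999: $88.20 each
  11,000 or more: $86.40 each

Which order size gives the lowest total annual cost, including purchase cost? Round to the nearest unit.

Q* ≈ 611 reams

Holding cost per unit per year at price C is H = 0.31·C.
Evaluate total cost at each tier's feasible EOQ or, if the EOQ is below the tier, at the tier's minimum quantity.
EOQ at $88.20 = 611.5 (feasible in tier 1): TC = 62,190×$88.20 + (62,190/611.5)×82.2 + (611.5/2)×0.31×$88.20 = $5,501,877.62.
EOQ at $86.40 = 617.8 < 11000, so use break Q=11000: TC = 62,190×$86.40 + (62,190/11000.0)×82.2 + (11000.0/2)×0.31×$86.40 = $5,520,992.73.
Lowest total cost is $5,501,877.62 at Q = 611.5.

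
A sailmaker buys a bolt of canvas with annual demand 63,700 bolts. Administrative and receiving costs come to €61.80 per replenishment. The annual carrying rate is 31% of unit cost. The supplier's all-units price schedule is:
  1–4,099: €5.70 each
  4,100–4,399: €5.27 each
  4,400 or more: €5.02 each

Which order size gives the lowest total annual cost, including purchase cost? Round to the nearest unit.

Holding cost per unit per year at price C is H = 0.31·C.
Evaluate total cost at each tier's feasible EOQ or, if the EOQ is below the tier, at the tier's minimum quantity.
EOQ at €5.70 = 2110.9 (feasible in tier 1): TC = 63,700×€5.70 + (63,700/2110.9)×61.8 + (2110.9/2)×0.31×€5.70 = €366,819.90.
EOQ at €5.27 = 2195.3 < 4100, so use break Q=4100: TC = 63,700×€5.27 + (63,700/4100.0)×61.8 + (4100.0/2)×0.31×€5.27 = €340,008.25.
EOQ at €5.02 = 2249.3 < 4400, so use break Q=4400: TC = 63,700×€5.02 + (63,700/4400.0)×61.8 + (4400.0/2)×0.31×€5.02 = €324,092.34.
Lowest total cost is €324,092.34 at Q = 4400.0.

Q* ≈ 4,400 bolts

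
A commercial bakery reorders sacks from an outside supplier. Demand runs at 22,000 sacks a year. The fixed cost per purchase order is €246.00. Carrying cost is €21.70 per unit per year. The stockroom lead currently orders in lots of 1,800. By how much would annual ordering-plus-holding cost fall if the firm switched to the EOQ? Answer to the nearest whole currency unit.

EOQ = √(2DS/H) = √(2 × 22,000 × 246 / 21.7) ≈ 706.26.
Cost at Q* = (D/Q*)S + (Q*/2)H = √(2DSH) ≈ €15,325.82.
Cost at Q = 1,800: (22,000/1,800)×246 + (1,800/2)×21.7 = €3,006.67 + €19,530.00 = €22,536.67.
Excess = €22,536.67 − €15,325.82 = €7,210.85.

Extra cost ≈ €7,211 per year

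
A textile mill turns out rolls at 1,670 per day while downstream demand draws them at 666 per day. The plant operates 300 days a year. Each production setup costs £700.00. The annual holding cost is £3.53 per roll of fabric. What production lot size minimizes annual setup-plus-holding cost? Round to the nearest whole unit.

Q* ≈ 11,481 rolls

Annual demand D = 666 × 300 = 199,800.
Production build-up factor (1 − d/p) = 1 − 666/1,670 = 0.6012.
Q* = √(2DS / (H(1 − d/p))) = √(2 × 199,800 × 700 / (3.53 × 0.6012)).
= √(279,720,000 / 2.1222) ≈ 11480.632.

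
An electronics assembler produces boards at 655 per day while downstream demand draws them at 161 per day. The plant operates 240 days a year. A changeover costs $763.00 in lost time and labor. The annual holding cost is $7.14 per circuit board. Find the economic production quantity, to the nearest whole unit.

Q* ≈ 3,309 boards

Annual demand D = 161 × 240 = 38,640.
Production build-up factor (1 − d/p) = 1 − 161/655 = 0.7542.
Q* = √(2DS / (H(1 − d/p))) = √(2 × 38,640 × 763 / (7.14 × 0.7542)).
= √(58,964,640 / 5.385) ≈ 3309.054.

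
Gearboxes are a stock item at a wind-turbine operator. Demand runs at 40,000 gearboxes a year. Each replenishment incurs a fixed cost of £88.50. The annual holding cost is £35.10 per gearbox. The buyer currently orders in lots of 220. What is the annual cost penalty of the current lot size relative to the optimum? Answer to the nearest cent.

Extra cost ≈ £4,187.77 per year

EOQ = √(2DS/H) = √(2 × 40,000 × 88.5 / 35.1) ≈ 449.12.
Cost at Q* = (D/Q*)S + (Q*/2)H = √(2DSH) ≈ £15,764.14.
Cost at Q = 220: (40,000/220)×88.5 + (220/2)×35.1 = £16,090.91 + £3,861.00 = £19,951.91.
Excess = £19,951.91 − £15,764.14 = £4,187.77.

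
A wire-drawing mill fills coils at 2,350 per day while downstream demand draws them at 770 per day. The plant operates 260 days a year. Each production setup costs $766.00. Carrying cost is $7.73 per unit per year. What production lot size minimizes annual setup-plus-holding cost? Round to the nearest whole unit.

Annual demand D = 770 × 260 = 200,200.
Production build-up factor (1 − d/p) = 1 − 770/2,350 = 0.6723.
Q* = √(2DS / (H(1 − d/p))) = √(2 × 200,200 × 766 / (7.73 × 0.6723)).
= √(306,706,400 / 5.1972) ≈ 7682.049.

Q* ≈ 7,682 coils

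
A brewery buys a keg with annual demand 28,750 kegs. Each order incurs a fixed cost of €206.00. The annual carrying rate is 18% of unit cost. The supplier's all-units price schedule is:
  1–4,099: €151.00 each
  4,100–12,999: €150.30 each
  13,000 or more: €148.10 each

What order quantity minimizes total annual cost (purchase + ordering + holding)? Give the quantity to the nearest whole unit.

Q* ≈ 660 kegs

Holding cost per unit per year at price C is H = 0.18·C.
Evaluate total cost at each tier's feasible EOQ or, if the EOQ is below the tier, at the tier's minimum quantity.
EOQ at €151.00 = 660.2 (feasible in tier 1): TC = 28,750×€151.00 + (28,750/660.2)×206 + (660.2/2)×0.18×€151.00 = €4,359,192.88.
EOQ at €150.30 = 661.7 < 4100, so use break Q=4100: TC = 28,750×€150.30 + (28,750/4100.0)×206 + (4100.0/2)×0.18×€150.30 = €4,378,030.21.
EOQ at €148.10 = 666.6 < 13000, so use break Q=13000: TC = 28,750×€148.10 + (28,750/13000.0)×206 + (13000.0/2)×0.18×€148.10 = €4,431,607.58.
Lowest total cost is €4,359,192.88 at Q = 660.2.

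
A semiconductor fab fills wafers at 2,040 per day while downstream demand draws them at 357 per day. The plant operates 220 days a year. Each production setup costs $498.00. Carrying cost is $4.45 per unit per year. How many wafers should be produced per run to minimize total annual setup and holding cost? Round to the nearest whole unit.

Annual demand D = 357 × 220 = 78,540.
Production build-up factor (1 − d/p) = 1 − 357/2,040 = 0.8250.
Q* = √(2DS / (H(1 − d/p))) = √(2 × 78,540 × 498 / (4.45 × 0.8250)).
= √(78,225,840 / 3.6713) ≈ 4616.025.

Q* ≈ 4,616 wafers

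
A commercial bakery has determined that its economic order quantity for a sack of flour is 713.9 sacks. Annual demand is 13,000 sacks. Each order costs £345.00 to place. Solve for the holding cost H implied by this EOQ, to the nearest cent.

H ≈ £17.60

Squaring Q* = √(2DS/H) gives Q*² = 2DS/H.
From Q* = √(2DS/H): H = 2DS / Q*² = 2 × 13,000 × 345 / 713.9² = 17.6002.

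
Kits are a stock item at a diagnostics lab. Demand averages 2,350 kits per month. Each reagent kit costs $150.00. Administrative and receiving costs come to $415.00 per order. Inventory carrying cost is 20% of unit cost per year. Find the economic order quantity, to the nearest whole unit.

Q* ≈ 883 kits

Annual demand D = 2,350 × 12 = 28,200.
Holding cost H = 0.20 × $150.00 = $30.0000 per unit per year.
EOQ = √(2DS / H) = √(2 × 28,200 × 415 / 30).
= √(23,406,000 / 30) = √780,200 ≈ 883.289.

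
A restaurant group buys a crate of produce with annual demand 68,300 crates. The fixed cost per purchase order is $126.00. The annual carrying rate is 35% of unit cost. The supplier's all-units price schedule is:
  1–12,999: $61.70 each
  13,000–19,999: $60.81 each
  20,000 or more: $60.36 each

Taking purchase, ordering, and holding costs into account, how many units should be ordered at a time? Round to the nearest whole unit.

Holding cost per unit per year at price C is H = 0.35·C.
For each price level, check whether its EOQ is feasible; otherwise the best quantity at that price is the breakpoint.
EOQ at $61.70 = 892.8 (feasible in tier 1): TC = 68,300×$61.70 + (68,300/892.8)×126 + (892.8/2)×0.35×$61.70 = $4,233,389.12.
EOQ at $60.81 = 899.3 < 13000, so use break Q=13000: TC = 68,300×$60.81 + (68,300/13000.0)×126 + (13000.0/2)×0.35×$60.81 = $4,292,327.73.
EOQ at $60.36 = 902.6 < 20000, so use break Q=20000: TC = 68,300×$60.36 + (68,300/20000.0)×126 + (20000.0/2)×0.35×$60.36 = $4,334,278.29.
Lowest total cost is $4,233,389.12 at Q = 892.8.

Q* ≈ 893 crates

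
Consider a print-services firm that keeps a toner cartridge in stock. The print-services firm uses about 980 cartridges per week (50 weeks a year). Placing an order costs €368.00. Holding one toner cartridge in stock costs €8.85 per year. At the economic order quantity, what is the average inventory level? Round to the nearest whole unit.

Annual demand D = 980 × 50 = 49,000.
EOQ = √(2DS/H) = √(2 × 49,000 × 368 / 8.85) ≈ 2018.67.
Average inventory = Q*/2 ≈ 2018.67 / 2 = 1009.335.

Average inventory ≈ 1,009 cartridges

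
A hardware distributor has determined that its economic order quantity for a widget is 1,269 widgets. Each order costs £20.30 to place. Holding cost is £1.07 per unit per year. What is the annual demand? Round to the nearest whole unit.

D ≈ 42,441 widgets per year

Squaring Q* = √(2DS/H) gives Q*² = 2DS/H.
From Q* = √(2DS/H): D = Q*²H / (2S) = 1,269² × 1.07 / (2 × 20.3) = 42440.549.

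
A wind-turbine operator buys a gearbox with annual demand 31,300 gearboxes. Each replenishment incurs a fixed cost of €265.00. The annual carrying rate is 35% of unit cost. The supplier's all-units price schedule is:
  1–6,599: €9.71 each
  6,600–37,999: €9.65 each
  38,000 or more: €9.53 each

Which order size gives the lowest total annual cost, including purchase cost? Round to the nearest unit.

Q* ≈ 2,209 gearboxes

Holding cost per unit per year at price C is H = 0.35·C.
Evaluate total cost at each tier's feasible EOQ or, if the EOQ is below the tier, at the tier's minimum quantity.
EOQ at €9.71 = 2209.4 (feasible in tier 1): TC = 31,300×€9.71 + (31,300/2209.4)×265 + (2209.4/2)×0.35×€9.71 = €311,431.51.
EOQ at €9.65 = 2216.2 < 6600, so use break Q=6600: TC = 31,300×€9.65 + (31,300/6600.0)×265 + (6600.0/2)×0.35×€9.65 = €314,447.49.
EOQ at €9.53 = 2230.1 < 38000, so use break Q=38000: TC = 31,300×€9.53 + (31,300/38000.0)×265 + (38000.0/2)×0.35×€9.53 = €361,881.78.
Lowest total cost is €311,431.51 at Q = 2209.4.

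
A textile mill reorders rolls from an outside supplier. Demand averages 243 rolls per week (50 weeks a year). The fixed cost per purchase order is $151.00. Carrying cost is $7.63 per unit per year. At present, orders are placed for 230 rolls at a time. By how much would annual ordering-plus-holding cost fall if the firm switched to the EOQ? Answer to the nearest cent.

Extra cost ≈ $3,562.99 per year

Annual demand D = 243 × 50 = 12,150.
EOQ = √(2DS/H) = √(2 × 12,150 × 151 / 7.63) ≈ 693.47.
Cost at Q* = (D/Q*)S + (Q*/2)H = √(2DSH) ≈ $5,291.20.
Cost at Q = 230: (12,150/230)×151 + (230/2)×7.63 = $7,976.74 + $877.45 = $8,854.19.
Excess = $8,854.19 − $5,291.20 = $3,562.99.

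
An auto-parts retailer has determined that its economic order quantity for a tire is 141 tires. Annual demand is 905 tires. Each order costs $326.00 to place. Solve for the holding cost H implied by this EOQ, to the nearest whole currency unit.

Squaring Q* = √(2DS/H) gives Q*² = 2DS/H.
From Q* = √(2DS/H): H = 2DS / Q*² = 2 × 905 × 326 / 141² = 29.6796.

H ≈ $30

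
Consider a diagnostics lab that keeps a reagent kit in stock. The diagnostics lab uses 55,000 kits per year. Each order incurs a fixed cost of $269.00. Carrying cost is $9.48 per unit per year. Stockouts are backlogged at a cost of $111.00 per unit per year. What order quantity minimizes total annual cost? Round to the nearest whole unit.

With planned backorders, Q* = √(2DS/H) · √((H+B)/B).
√(2DS/H) = √(2 × 55,000 × 269 / 9.48) = 1766.722.
√((H+B)/B) = √((9.48+111)/111) = 1.0418.
Q* ≈ 1840.621.

Q* ≈ 1,841 kits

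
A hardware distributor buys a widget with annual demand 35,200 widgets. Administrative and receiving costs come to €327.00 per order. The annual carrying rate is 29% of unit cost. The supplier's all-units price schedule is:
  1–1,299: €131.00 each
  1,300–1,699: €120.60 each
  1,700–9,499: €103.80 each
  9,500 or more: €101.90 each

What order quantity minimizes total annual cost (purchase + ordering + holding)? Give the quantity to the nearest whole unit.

Holding cost per unit per year at price C is H = 0.29·C.
Candidates are each tier's EOQ (if it falls in that tier) and each price-break quantity.
EOQ at €131.00 = 778.4 (feasible in tier 1): TC = 35,200×€131.00 + (35,200/778.4)×327 + (778.4/2)×0.29×€131.00 = €4,640,772.96.
EOQ at €120.60 = 811.3 < 1300, so use break Q=1300: TC = 35,200×€120.60 + (35,200/1300.0)×327 + (1300.0/2)×0.29×€120.60 = €4,276,707.25.
EOQ at €103.80 = 874.5 < 1700, so use break Q=1700: TC = 35,200×€103.80 + (35,200/1700.0)×327 + (1700.0/2)×0.29×€103.80 = €3,686,117.52.
EOQ at €101.90 = 882.6 < 9500, so use break Q=9500: TC = 35,200×€101.90 + (35,200/9500.0)×327 + (9500.0/2)×0.29×€101.90 = €3,728,458.87.
Lowest total cost is €3,686,117.52 at Q = 1700.0.

Q* ≈ 1,700 widgets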